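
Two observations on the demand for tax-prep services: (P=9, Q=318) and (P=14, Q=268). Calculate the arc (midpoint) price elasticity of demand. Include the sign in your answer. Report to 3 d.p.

-0.392

ΔQ = 268 − 318 = -50; ΔP = 14 − 9 = 5.
Midpoints: P̄ = 11.50, Q̄ = 293.0.
ε = (ΔQ/ΔP)(P̄/Q̄) = (-50/5)(11.50/293.0).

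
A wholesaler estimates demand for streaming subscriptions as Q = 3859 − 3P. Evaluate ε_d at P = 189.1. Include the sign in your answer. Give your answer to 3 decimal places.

At P = 189.1, Q = 3291.700.
dQ/dP = −3.
ε = (dQ/dP)(P/Q) = (-3)(189.1/3291.700).
|ε| < 1, so demand is inelastic at this price.

-0.172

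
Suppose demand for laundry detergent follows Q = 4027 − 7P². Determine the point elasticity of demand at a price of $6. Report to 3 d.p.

-0.134

At P = 6, Q = 3775.
dQ/dP = −14P = -84.
ε = (dQ/dP)(P/Q) = (-84)(6/3775).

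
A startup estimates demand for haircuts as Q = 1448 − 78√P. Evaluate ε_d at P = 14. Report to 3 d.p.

At P = 14, Q = 1156.151.
dQ/dP = −78/(2√P) = -10.423.
ε = (dQ/dP)(P/Q) = (-10.423)(14/1156.151).
|ε| < 1, so demand is inelastic at this price.

-0.126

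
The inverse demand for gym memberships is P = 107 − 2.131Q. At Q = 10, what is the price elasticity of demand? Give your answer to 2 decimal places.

At Q = 10, P = 107 − 2.131(10) = 85.69.
dP/dQ = −2.131, so dQ/dP = 1/(−2.131) = -0.469.
ε = (dQ/dP)(P/Q) = (-0.469)(85.69/10).

-4.02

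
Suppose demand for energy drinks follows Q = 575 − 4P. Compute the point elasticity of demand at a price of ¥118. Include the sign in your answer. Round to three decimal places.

-4.583

At P = 118, Q = 103.
dQ/dP = −4.
ε = (dQ/dP)(P/Q) = (-4)(118/103).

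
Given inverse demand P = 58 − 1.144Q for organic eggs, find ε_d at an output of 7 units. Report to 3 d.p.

At Q = 7, P = 58 − 1.144(7) = 49.99.
dP/dQ = −1.144, so dQ/dP = 1/(−1.144) = -0.874.
ε = (dQ/dP)(P/Q) = (-0.874)(49.99/7).

-6.243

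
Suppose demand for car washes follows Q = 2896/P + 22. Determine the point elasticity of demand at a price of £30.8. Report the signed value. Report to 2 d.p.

-0.81

At P = 30.8, Q = 116.026.
dQ/dP = −2896/P² = -3.053.
ε = (dQ/dP)(P/Q) = (-3.053)(30.8/116.026).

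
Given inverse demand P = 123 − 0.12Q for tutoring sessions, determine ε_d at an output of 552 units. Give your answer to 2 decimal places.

At Q = 552, P = 123 − 0.12(552) = 56.76.
dP/dQ = −0.12, so dQ/dP = 1/(−0.12) = -8.333.
ε = (dQ/dP)(P/Q) = (-8.333)(56.76/552).

-0.86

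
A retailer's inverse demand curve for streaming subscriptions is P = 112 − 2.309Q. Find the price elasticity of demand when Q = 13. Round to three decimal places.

At Q = 13, P = 112 − 2.309(13) = 81.98.
dP/dQ = −2.309, so dQ/dP = 1/(−2.309) = -0.433.
ε = (dQ/dP)(P/Q) = (-0.433)(81.98/13).

-2.731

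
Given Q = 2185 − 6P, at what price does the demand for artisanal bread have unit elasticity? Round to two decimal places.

For linear demand Q = a − bP, ε = −bP/(a − bP). |ε| = 1 when bP = a − bP, i.e. P = a/(2b).
P = 2185/(2·6) = 2185/12 = 182.0833.

182.08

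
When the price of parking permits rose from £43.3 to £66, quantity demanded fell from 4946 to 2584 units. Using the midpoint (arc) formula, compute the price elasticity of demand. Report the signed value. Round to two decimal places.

-1.51

ΔQ = 2584 − 4946 = -2362; ΔP = 66 − 43.3 = 22.7.
Midpoints: P̄ = 54.65, Q̄ = 3765.0.
ε = (ΔQ/ΔP)(P̄/Q̄) = (-2362/22.7)(54.65/3765.0).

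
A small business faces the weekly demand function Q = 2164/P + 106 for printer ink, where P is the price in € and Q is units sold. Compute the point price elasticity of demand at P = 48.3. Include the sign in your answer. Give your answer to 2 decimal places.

-0.30

At P = 48.3, Q = 150.803.
dQ/dP = −2164/P² = -0.928.
ε = (dQ/dP)(P/Q) = (-0.928)(48.3/150.803).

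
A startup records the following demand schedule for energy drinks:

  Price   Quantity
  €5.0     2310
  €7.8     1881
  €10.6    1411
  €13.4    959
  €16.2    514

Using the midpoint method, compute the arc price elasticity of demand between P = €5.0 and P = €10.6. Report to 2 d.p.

At P = 5.0, Q = 2310; at P = 10.6, Q = 1411.
ΔQ = -899, ΔP = 5.6. Midpoints: P̄ = 7.80, Q̄ = 1860.5.
ε = (ΔQ/ΔP)(P̄/Q̄) = (-899/5.6)(7.80/1860.5).

-0.67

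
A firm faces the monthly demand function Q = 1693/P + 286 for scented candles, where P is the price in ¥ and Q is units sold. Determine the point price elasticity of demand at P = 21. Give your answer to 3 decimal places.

At P = 21, Q = 366.619.
dQ/dP = −1693/P² = -3.839.
ε = (dQ/dP)(P/Q) = (-3.839)(21/366.619).

-0.220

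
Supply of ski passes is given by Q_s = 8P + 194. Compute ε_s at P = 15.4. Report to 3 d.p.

0.388

At P = 15.4, Q_s = 317.20.
dQ_s/dP = 8.
ε_s = (dQ_s/dP)(P/Q_s) = (8)(15.4/317.20).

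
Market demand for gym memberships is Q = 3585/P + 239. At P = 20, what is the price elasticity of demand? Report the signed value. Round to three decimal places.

-0.429

At P = 20, Q = 418.250.
dQ/dP = −3585/P² = -8.963.
ε = (dQ/dP)(P/Q) = (-8.963)(20/418.250).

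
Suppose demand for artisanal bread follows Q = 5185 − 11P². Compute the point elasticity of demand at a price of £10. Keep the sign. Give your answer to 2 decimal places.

-0.54

At P = 10, Q = 4085.
dQ/dP = −22P = -220.
ε = (dQ/dP)(P/Q) = (-220)(10/4085).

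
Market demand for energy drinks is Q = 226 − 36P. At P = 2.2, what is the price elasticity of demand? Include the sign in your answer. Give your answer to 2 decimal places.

At P = 2.2, Q = 146.800.
dQ/dP = −36.
ε = (dQ/dP)(P/Q) = (-36)(2.2/146.800).

-0.54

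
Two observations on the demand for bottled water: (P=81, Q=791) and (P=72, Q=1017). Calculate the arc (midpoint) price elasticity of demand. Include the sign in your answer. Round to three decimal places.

-2.125

ΔQ = 1017 − 791 = 226; ΔP = 72 − 81 = -9.
Midpoints: P̄ = 76.50, Q̄ = 904.0.
ε = (ΔQ/ΔP)(P̄/Q̄) = (226/-9)(76.50/904.0).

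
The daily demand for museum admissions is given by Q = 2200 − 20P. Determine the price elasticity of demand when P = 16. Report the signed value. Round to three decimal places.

-0.170

At P = 16, Q = 1880.
dQ/dP = −20.
ε = (dQ/dP)(P/Q) = (-20)(16/1880).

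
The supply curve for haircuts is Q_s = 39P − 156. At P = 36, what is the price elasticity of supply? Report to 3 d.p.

1.125

At P = 36, Q_s = 1248.
dQ_s/dP = 39.
ε_s = (dQ_s/dP)(P/Q_s) = (39)(36/1248).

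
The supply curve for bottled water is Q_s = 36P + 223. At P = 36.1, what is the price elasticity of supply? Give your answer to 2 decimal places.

0.85

At P = 36.1, Q_s = 1522.60.
dQ_s/dP = 36.
ε_s = (dQ_s/dP)(P/Q_s) = (36)(36.1/1522.60).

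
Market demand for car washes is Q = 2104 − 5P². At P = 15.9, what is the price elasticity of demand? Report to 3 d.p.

At P = 15.9, Q = 839.950.
dQ/dP = −10P = -159.
ε = (dQ/dP)(P/Q) = (-159)(15.9/839.950).

-3.010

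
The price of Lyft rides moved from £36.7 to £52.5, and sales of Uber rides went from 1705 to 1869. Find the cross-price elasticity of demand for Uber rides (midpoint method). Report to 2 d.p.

ΔQ_x = 1869 − 1705 = 164; ΔP_y = 52.5 − 36.7 = 15.8.
Midpoints: P̄_y = 44.60, Q̄_x = 1787.0.
ε_xy = (ΔQ_x/ΔP_y)(P̄_y/Q̄_x) = (164/15.8)(44.60/1787.0).

0.26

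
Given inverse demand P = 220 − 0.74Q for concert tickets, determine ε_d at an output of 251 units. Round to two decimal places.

At Q = 251, P = 220 − 0.74(251) = 34.26.
dP/dQ = −0.74, so dQ/dP = 1/(−0.74) = -1.351.
ε = (dQ/dP)(P/Q) = (-1.351)(34.26/251).

-0.18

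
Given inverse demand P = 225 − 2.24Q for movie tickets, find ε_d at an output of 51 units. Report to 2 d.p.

-0.97

At Q = 51, P = 225 − 2.24(51) = 110.76.
dP/dQ = −2.24, so dQ/dP = 1/(−2.24) = -0.446.
ε = (dQ/dP)(P/Q) = (-0.446)(110.76/51).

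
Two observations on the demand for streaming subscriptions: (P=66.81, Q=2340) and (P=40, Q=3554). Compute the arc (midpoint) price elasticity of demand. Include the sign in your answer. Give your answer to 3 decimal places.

-0.821

ΔQ = 3554 − 2340 = 1214; ΔP = 40 − 66.81 = -26.81.
Midpoints: P̄ = 53.41, Q̄ = 2947.0.
ε = (ΔQ/ΔP)(P̄/Q̄) = (1214/-26.81)(53.41/2947.0).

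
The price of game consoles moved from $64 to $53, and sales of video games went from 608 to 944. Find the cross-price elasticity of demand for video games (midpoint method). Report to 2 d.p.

ΔQ_x = 944 − 608 = 336; ΔP_y = 53 − 64 = -11.
Midpoints: P̄_y = 58.50, Q̄_x = 776.0.
ε_xy = (ΔQ_x/ΔP_y)(P̄_y/Q̄_x) = (336/-11)(58.50/776.0).

-2.30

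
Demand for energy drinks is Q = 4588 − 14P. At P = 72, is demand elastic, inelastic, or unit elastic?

inelastic

Q = 3580, dQ/dP = -14.
ε = (dQ/dP)(P/Q) ≈ -0.282.
|ε| = 0.28 < 1.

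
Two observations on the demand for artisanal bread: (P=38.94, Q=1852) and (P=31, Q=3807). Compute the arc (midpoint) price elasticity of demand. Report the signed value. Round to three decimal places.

ΔQ = 3807 − 1852 = 1955; ΔP = 31 − 38.94 = -7.94.
Midpoints: P̄ = 34.97, Q̄ = 2829.5.
ε = (ΔQ/ΔP)(P̄/Q̄) = (1955/-7.94)(34.97/2829.5).

-3.043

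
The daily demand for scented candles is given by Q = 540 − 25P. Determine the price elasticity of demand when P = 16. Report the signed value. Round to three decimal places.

At P = 16, Q = 140.
dQ/dP = −25.
ε = (dQ/dP)(P/Q) = (-25)(16/140).
|ε| > 1, so demand is elastic at this price.

-2.857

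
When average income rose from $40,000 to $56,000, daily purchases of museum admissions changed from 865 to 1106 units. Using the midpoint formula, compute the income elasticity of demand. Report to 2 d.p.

0.73

ΔQ = 241, ΔI = 16000. Midpoints: Ī = 48,000, Q̄ = 985.5.
ε_I = (ΔQ/ΔI)(Ī/Q̄) = (241/16000)(48000/985.5).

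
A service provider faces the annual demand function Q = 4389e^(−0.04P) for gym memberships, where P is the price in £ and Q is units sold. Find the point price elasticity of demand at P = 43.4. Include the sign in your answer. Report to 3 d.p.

At P = 43.4, Q = 773.447.
dQ/dP = −0.04·4389e^(−0.04P) = −0.04Q = -30.938.
ε = (dQ/dP)(P/Q) = (-30.938)(43.4/773.447).
|ε| > 1, so demand is elastic at this price.

-1.736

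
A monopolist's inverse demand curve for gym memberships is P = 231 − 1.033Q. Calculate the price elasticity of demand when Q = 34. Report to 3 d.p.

At Q = 34, P = 231 − 1.033(34) = 195.88.
dP/dQ = −1.033, so dQ/dP = 1/(−1.033) = -0.968.
ε = (dQ/dP)(P/Q) = (-0.968)(195.88/34).

-5.577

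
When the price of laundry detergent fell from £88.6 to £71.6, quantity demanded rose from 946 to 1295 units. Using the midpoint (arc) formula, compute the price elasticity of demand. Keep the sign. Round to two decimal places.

-1.47

ΔQ = 1295 − 946 = 349; ΔP = 71.6 − 88.6 = -17.
Midpoints: P̄ = 80.10, Q̄ = 1120.5.
ε = (ΔQ/ΔP)(P̄/Q̄) = (349/-17)(80.10/1120.5).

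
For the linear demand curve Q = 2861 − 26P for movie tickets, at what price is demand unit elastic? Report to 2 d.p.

For linear demand Q = a − bP, ε = −bP/(a − bP). |ε| = 1 when bP = a − bP, i.e. P = a/(2b).
P = 2861/(2·26) = 2861/52 = 55.0192.

55.02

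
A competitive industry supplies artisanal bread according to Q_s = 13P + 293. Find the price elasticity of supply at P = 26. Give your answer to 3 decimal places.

At P = 26, Q_s = 631.
dQ_s/dP = 13.
ε_s = (dQ_s/dP)(P/Q_s) = (13)(26/631).

0.536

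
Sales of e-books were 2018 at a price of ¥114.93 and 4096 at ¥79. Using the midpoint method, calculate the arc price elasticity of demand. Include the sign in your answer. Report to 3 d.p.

ΔQ = 4096 − 2018 = 2078; ΔP = 79 − 114.93 = -35.93.
Midpoints: P̄ = 96.97, Q̄ = 3057.0.
ε = (ΔQ/ΔP)(P̄/Q̄) = (2078/-35.93)(96.97/3057.0).

-1.834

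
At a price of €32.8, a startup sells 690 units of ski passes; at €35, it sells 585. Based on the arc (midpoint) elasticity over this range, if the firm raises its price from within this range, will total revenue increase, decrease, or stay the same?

Arc ε = (-105/2.2)(33.90/637.5) ≈ -2.538.
|ε| = 2.54 > 1, so demand is elastic. A price rise therefore reduces total revenue.

decrease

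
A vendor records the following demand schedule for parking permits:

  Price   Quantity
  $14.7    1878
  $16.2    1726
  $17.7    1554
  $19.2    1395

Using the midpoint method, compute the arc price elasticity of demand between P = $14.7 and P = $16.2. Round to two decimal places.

At P = 14.7, Q = 1878; at P = 16.2, Q = 1726.
ΔQ = -152, ΔP = 1.5. Midpoints: P̄ = 15.45, Q̄ = 1802.0.
ε = (ΔQ/ΔP)(P̄/Q̄) = (-152/1.5)(15.45/1802.0).

-0.87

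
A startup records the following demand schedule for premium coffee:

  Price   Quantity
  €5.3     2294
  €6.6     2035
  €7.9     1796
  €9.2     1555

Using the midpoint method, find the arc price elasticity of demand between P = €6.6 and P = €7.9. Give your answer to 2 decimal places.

-0.70

At P = 6.6, Q = 2035; at P = 7.9, Q = 1796.
ΔQ = -239, ΔP = 1.3. Midpoints: P̄ = 7.25, Q̄ = 1915.5.
ε = (ΔQ/ΔP)(P̄/Q̄) = (-239/1.3)(7.25/1915.5).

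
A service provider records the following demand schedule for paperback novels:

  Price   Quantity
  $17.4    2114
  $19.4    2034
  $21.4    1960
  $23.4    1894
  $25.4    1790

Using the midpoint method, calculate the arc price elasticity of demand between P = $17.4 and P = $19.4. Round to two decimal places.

-0.35

At P = 17.4, Q = 2114; at P = 19.4, Q = 2034.
ΔQ = -80, ΔP = 2.0. Midpoints: P̄ = 18.40, Q̄ = 2074.0.
ε = (ΔQ/ΔP)(P̄/Q̄) = (-80/2.0)(18.40/2074.0).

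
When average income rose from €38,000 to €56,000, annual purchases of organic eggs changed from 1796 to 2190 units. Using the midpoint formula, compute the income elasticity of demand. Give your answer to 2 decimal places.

0.52

ΔQ = 394, ΔI = 18000. Midpoints: Ī = 47,000, Q̄ = 1993.0.
ε_I = (ΔQ/ΔI)(Ī/Q̄) = (394/18000)(47000/1993.0).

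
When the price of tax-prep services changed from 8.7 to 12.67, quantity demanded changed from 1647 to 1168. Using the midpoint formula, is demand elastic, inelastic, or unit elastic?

inelastic

Arc ε ≈ -0.916.
|ε| = 0.92 < 1.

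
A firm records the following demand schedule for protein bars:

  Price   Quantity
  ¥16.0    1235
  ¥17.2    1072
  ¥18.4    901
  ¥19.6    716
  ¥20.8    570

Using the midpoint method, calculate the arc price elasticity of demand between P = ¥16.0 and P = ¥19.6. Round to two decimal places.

-2.63

At P = 16.0, Q = 1235; at P = 19.6, Q = 716.
ΔQ = -519, ΔP = 3.6. Midpoints: P̄ = 17.80, Q̄ = 975.5.
ε = (ΔQ/ΔP)(P̄/Q̄) = (-519/3.6)(17.80/975.5).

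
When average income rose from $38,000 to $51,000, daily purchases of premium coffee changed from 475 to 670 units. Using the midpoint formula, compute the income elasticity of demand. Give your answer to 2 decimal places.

1.17

ΔQ = 195, ΔI = 13000. Midpoints: Ī = 44,500, Q̄ = 572.5.
ε_I = (ΔQ/ΔI)(Ī/Q̄) = (195/13000)(44500/572.5).
ε_I > 0, so the good is normal.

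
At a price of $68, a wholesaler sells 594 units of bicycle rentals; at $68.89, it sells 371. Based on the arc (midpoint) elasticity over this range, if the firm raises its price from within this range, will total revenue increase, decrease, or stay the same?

decrease

Arc ε = (-223/0.89)(68.44/482.5) ≈ -35.543.
|ε| = 35.54 > 1, so demand is elastic. A price rise therefore reduces total revenue.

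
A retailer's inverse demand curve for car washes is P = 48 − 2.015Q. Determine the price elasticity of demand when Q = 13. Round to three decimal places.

-0.832

At Q = 13, P = 48 − 2.015(13) = 21.80.
dP/dQ = −2.015, so dQ/dP = 1/(−2.015) = -0.496.
ε = (dQ/dP)(P/Q) = (-0.496)(21.80/13).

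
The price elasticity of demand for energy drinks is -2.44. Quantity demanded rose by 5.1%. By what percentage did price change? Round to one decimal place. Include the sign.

%ΔP ≈ %ΔQ / ε = (5.1%)/(-2.44) = -2.09%.

-2.1%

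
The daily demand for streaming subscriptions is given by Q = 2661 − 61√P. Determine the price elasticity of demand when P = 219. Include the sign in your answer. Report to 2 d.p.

At P = 219, Q = 1758.282.
dQ/dP = −61/(2√P) = -2.061.
ε = (dQ/dP)(P/Q) = (-2.061)(219/1758.282).

-0.26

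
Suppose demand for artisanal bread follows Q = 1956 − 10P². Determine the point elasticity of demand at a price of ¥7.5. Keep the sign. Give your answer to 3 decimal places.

-0.807

At P = 7.5, Q = 1393.500.
dQ/dP = −20P = -150.
ε = (dQ/dP)(P/Q) = (-150)(7.5/1393.500).
|ε| < 1, so demand is inelastic at this price.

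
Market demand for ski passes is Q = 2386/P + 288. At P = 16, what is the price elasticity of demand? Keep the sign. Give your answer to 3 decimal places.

At P = 16, Q = 437.125.
dQ/dP = −2386/P² = -9.320.
ε = (dQ/dP)(P/Q) = (-9.320)(16/437.125).
|ε| < 1, so demand is inelastic at this price.

-0.341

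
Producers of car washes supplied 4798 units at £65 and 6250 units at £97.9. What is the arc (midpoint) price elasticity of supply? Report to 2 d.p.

ΔQ = 6250 − 4798 = 1452; ΔP = 97.9 − 65 = 32.9.
Midpoints: P̄ = 81.45, Q̄ = 5524.0.
ε_s = (ΔQ/ΔP)(P̄/Q̄) = (1452/32.9)(81.45/5524.0).

0.65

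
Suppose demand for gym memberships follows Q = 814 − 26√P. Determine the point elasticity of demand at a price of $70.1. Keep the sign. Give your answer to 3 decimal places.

At P = 70.1, Q = 596.313.
dQ/dP = −26/(2√P) = -1.553.
ε = (dQ/dP)(P/Q) = (-1.553)(70.1/596.313).

-0.183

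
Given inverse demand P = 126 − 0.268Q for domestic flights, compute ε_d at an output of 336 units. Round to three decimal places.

At Q = 336, P = 126 − 0.268(336) = 35.95.
dP/dQ = −0.268, so dQ/dP = 1/(−0.268) = -3.731.
ε = (dQ/dP)(P/Q) = (-3.731)(35.95/336).

-0.399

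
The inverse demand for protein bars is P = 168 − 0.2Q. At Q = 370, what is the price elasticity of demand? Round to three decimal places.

-1.270

At Q = 370, P = 168 − 0.2(370) = 94.00.
dP/dQ = −0.2, so dQ/dP = 1/(−0.2) = -5.000.
ε = (dQ/dP)(P/Q) = (-5.000)(94.00/370).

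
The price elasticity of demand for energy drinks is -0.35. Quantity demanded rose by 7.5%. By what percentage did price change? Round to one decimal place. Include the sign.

-21.4%

%ΔP ≈ %ΔQ / ε = (7.5%)/(-0.35) = -21.43%.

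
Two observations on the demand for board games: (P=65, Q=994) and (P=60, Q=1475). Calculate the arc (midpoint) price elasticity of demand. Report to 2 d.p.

ΔQ = 1475 − 994 = 481; ΔP = 60 − 65 = -5.
Midpoints: P̄ = 62.50, Q̄ = 1234.5.
ε = (ΔQ/ΔP)(P̄/Q̄) = (481/-5)(62.50/1234.5).

-4.87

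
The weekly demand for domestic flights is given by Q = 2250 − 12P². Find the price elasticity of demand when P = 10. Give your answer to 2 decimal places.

-2.29

At P = 10, Q = 1050.
dQ/dP = −24P = -240.
ε = (dQ/dP)(P/Q) = (-240)(10/1050).
|ε| > 1, so demand is elastic at this price.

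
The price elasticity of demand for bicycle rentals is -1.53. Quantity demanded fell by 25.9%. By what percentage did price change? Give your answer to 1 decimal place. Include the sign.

16.9%

%ΔP ≈ %ΔQ / ε = (-25.9%)/(-1.53) = 16.93%.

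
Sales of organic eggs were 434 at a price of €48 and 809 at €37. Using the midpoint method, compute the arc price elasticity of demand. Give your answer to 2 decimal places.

ΔQ = 809 − 434 = 375; ΔP = 37 − 48 = -11.
Midpoints: P̄ = 42.50, Q̄ = 621.5.
ε = (ΔQ/ΔP)(P̄/Q̄) = (375/-11)(42.50/621.5).

-2.33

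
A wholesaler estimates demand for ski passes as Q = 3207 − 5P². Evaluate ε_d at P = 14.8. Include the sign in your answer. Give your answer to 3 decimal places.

-1.037

At P = 14.8, Q = 2111.800.
dQ/dP = −10P = -148.
ε = (dQ/dP)(P/Q) = (-148)(14.8/2111.800).
|ε| > 1, so demand is elastic at this price.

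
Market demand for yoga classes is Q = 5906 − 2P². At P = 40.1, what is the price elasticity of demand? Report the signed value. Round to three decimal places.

At P = 40.1, Q = 2689.980.
dQ/dP = −4P = -160.400.
ε = (dQ/dP)(P/Q) = (-160.400)(40.1/2689.980).

-2.391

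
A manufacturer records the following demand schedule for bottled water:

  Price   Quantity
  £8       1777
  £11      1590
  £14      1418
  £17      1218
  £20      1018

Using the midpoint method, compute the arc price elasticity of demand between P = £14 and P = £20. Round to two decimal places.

At P = 14, Q = 1418; at P = 20, Q = 1018.
ΔQ = -400, ΔP = 6. Midpoints: P̄ = 17.00, Q̄ = 1218.0.
ε = (ΔQ/ΔP)(P̄/Q̄) = (-400/6)(17.00/1218.0).

-0.93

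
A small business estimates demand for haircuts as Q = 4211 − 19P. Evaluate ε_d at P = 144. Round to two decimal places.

-1.85

At P = 144, Q = 1475.
dQ/dP = −19.
ε = (dQ/dP)(P/Q) = (-19)(144/1475).
|ε| > 1, so demand is elastic at this price.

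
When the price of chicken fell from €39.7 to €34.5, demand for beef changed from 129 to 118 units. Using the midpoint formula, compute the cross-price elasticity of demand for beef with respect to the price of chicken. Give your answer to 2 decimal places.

0.64

ΔQ_x = 118 − 129 = -11; ΔP_y = 34.5 − 39.7 = -5.2.
Midpoints: P̄_y = 37.10, Q̄_x = 123.5.
ε_xy = (ΔQ_x/ΔP_y)(P̄_y/Q̄_x) = (-11/-5.2)(37.10/123.5).
ε_xy > 0, so the goods are substitutes.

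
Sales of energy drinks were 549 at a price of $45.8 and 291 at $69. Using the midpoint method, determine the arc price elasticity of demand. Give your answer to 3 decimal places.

-1.520

ΔQ = 291 − 549 = -258; ΔP = 69 − 45.8 = 23.2.
Midpoints: P̄ = 57.40, Q̄ = 420.0.
ε = (ΔQ/ΔP)(P̄/Q̄) = (-258/23.2)(57.40/420.0).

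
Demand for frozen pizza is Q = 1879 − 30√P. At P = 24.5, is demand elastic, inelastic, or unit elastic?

Q = 1730.508, dQ/dP = -3.030.
ε = (dQ/dP)(P/Q) ≈ -0.043.
|ε| = 0.04 < 1.

inelastic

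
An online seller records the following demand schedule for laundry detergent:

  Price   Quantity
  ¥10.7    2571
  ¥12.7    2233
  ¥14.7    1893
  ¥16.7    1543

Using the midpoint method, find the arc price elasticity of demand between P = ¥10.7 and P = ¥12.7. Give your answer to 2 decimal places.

-0.82

At P = 10.7, Q = 2571; at P = 12.7, Q = 2233.
ΔQ = -338, ΔP = 2.0. Midpoints: P̄ = 11.70, Q̄ = 2402.0.
ε = (ΔQ/ΔP)(P̄/Q̄) = (-338/2.0)(11.70/2402.0).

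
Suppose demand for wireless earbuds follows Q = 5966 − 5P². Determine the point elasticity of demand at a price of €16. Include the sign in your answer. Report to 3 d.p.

At P = 16, Q = 4686.
dQ/dP = −10P = -160.
ε = (dQ/dP)(P/Q) = (-160)(16/4686).
|ε| < 1, so demand is inelastic at this price.

-0.546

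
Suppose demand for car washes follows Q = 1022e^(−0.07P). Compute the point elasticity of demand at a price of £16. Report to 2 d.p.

-1.12

At P = 16, Q = 333.458.
dQ/dP = −0.07·1022e^(−0.07P) = −0.07Q = -23.342.
ε = (dQ/dP)(P/Q) = (-23.342)(16/333.458).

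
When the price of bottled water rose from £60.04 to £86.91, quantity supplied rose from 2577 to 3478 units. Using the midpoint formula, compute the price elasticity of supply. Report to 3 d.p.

ΔQ = 3478 − 2577 = 901; ΔP = 86.91 − 60.04 = 26.87.
Midpoints: P̄ = 73.47, Q̄ = 3027.5.
ε_s = (ΔQ/ΔP)(P̄/Q̄) = (901/26.87)(73.47/3027.5).

0.814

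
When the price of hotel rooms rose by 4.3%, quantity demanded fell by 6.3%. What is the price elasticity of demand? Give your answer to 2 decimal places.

ε = %ΔQ / %ΔP = (-6.3)/(4.3) = -1.465.

-1.47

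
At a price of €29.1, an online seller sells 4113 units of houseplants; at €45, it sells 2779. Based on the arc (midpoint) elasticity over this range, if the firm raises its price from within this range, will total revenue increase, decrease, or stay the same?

increase

Arc ε = (-1334/15.9)(37.05/3446.0) ≈ -0.902.
|ε| = 0.90 < 1, so demand is inelastic. A price rise therefore raises total revenue.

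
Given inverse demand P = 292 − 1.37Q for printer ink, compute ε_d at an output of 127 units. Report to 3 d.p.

-0.678

At Q = 127, P = 292 − 1.37(127) = 118.01.
dP/dQ = −1.37, so dQ/dP = 1/(−1.37) = -0.730.
ε = (dQ/dP)(P/Q) = (-0.730)(118.01/127).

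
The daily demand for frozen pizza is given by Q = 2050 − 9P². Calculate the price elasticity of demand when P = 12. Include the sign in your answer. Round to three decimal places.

At P = 12, Q = 754.
dQ/dP = −18P = -216.
ε = (dQ/dP)(P/Q) = (-216)(12/754).
|ε| > 1, so demand is elastic at this price.

-3.438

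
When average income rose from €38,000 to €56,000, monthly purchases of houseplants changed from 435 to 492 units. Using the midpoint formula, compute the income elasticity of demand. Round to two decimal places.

ΔQ = 57, ΔI = 18000. Midpoints: Ī = 47,000, Q̄ = 463.5.
ε_I = (ΔQ/ΔI)(Ī/Q̄) = (57/18000)(47000/463.5).

0.32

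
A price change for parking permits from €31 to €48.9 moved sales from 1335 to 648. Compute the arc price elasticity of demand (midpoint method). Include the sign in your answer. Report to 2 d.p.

-1.55

ΔQ = 648 − 1335 = -687; ΔP = 48.9 − 31 = 17.9.
Midpoints: P̄ = 39.95, Q̄ = 991.5.
ε = (ΔQ/ΔP)(P̄/Q̄) = (-687/17.9)(39.95/991.5).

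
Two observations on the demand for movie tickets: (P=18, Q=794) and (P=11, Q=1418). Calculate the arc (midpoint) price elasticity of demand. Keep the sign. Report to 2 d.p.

-1.17

ΔQ = 1418 − 794 = 624; ΔP = 11 − 18 = -7.
Midpoints: P̄ = 14.50, Q̄ = 1106.0.
ε = (ΔQ/ΔP)(P̄/Q̄) = (624/-7)(14.50/1106.0).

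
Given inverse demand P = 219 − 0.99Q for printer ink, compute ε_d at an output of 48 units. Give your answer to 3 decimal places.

-3.609

At Q = 48, P = 219 − 0.99(48) = 171.48.
dP/dQ = −0.99, so dQ/dP = 1/(−0.99) = -1.010.
ε = (dQ/dP)(P/Q) = (-1.010)(171.48/48).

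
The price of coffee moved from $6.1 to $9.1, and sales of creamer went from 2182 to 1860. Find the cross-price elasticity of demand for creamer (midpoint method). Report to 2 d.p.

-0.40

ΔQ_x = 1860 − 2182 = -322; ΔP_y = 9.1 − 6.1 = 3.
Midpoints: P̄_y = 7.60, Q̄_x = 2021.0.
ε_xy = (ΔQ_x/ΔP_y)(P̄_y/Q̄_x) = (-322/3)(7.60/2021.0).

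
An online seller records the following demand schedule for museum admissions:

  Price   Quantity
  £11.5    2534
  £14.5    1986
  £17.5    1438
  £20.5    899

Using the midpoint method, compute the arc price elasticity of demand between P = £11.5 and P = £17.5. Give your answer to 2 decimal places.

At P = 11.5, Q = 2534; at P = 17.5, Q = 1438.
ΔQ = -1096, ΔP = 6.0. Midpoints: P̄ = 14.50, Q̄ = 1986.0.
ε = (ΔQ/ΔP)(P̄/Q̄) = (-1096/6.0)(14.50/1986.0).

-1.33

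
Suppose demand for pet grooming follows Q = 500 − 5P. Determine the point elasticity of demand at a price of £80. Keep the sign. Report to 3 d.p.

At P = 80, Q = 100.
dQ/dP = −5.
ε = (dQ/dP)(P/Q) = (-5)(80/100).
|ε| > 1, so demand is elastic at this price.

-4.000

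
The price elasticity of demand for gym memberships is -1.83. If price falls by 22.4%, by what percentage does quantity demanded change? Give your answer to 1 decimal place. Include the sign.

41.0%

%ΔQ ≈ ε × %ΔP = (-1.83)(-22.4%) = 40.99%.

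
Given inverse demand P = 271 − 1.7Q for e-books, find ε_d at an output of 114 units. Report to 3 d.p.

-0.398

At Q = 114, P = 271 − 1.7(114) = 77.20.
dP/dQ = −1.7, so dQ/dP = 1/(−1.7) = -0.588.
ε = (dQ/dP)(P/Q) = (-0.588)(77.20/114).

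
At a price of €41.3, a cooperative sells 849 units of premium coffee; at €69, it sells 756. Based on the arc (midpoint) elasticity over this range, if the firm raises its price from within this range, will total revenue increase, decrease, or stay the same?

Arc ε = (-93/27.7)(55.15/802.5) ≈ -0.231.
|ε| = 0.23 < 1, so demand is inelastic. A price rise therefore raises total revenue.

increase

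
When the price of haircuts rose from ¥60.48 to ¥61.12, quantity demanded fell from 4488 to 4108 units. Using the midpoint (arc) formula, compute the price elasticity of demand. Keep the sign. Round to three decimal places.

-8.399

ΔQ = 4108 − 4488 = -380; ΔP = 61.12 − 60.48 = 0.64.
Midpoints: P̄ = 60.80, Q̄ = 4298.0.
ε = (ΔQ/ΔP)(P̄/Q̄) = (-380/0.64)(60.80/4298.0).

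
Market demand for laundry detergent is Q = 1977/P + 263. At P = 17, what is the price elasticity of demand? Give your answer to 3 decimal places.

At P = 17, Q = 379.294.
dQ/dP = −1977/P² = -6.841.
ε = (dQ/dP)(P/Q) = (-6.841)(17/379.294).

-0.307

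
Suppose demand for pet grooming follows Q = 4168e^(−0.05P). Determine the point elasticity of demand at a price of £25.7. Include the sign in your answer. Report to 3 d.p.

-1.285

At P = 25.7, Q = 1153.080.
dQ/dP = −0.05·4168e^(−0.05P) = −0.05Q = -57.654.
ε = (dQ/dP)(P/Q) = (-57.654)(25.7/1153.080).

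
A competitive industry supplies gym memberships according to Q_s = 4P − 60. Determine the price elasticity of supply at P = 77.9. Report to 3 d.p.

At P = 77.9, Q_s = 251.60.
dQ_s/dP = 4.
ε_s = (dQ_s/dP)(P/Q_s) = (4)(77.9/251.60).

1.238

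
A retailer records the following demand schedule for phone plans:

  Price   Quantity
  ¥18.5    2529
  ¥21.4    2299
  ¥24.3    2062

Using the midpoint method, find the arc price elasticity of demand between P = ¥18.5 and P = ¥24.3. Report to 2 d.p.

-0.75

At P = 18.5, Q = 2529; at P = 24.3, Q = 2062.
ΔQ = -467, ΔP = 5.8. Midpoints: P̄ = 21.40, Q̄ = 2295.5.
ε = (ΔQ/ΔP)(P̄/Q̄) = (-467/5.8)(21.40/2295.5).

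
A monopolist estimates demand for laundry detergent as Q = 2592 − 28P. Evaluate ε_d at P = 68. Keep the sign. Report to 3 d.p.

-2.767

At P = 68, Q = 688.
dQ/dP = −28.
ε = (dQ/dP)(P/Q) = (-28)(68/688).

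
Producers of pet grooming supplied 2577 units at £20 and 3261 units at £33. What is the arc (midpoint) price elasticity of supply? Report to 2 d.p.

ΔQ = 3261 − 2577 = 684; ΔP = 33 − 20 = 13.
Midpoints: P̄ = 26.50, Q̄ = 2919.0.
ε_s = (ΔQ/ΔP)(P̄/Q̄) = (684/13)(26.50/2919.0).

0.48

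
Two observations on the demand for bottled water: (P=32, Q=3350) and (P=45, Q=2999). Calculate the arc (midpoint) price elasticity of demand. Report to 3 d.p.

-0.327

ΔQ = 2999 − 3350 = -351; ΔP = 45 − 32 = 13.
Midpoints: P̄ = 38.50, Q̄ = 3174.5.
ε = (ΔQ/ΔP)(P̄/Q̄) = (-351/13)(38.50/3174.5).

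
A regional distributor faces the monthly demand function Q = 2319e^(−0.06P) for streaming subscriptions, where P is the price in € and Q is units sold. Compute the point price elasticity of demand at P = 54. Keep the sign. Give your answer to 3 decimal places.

At P = 54, Q = 90.821.
dQ/dP = −0.06·2319e^(−0.06P) = −0.06Q = -5.449.
ε = (dQ/dP)(P/Q) = (-5.449)(54/90.821).
|ε| > 1, so demand is elastic at this price.

-3.240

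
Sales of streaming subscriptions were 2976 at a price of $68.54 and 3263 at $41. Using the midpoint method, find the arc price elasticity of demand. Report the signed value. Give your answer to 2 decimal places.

ΔQ = 3263 − 2976 = 287; ΔP = 41 − 68.54 = -27.54.
Midpoints: P̄ = 54.77, Q̄ = 3119.5.
ε = (ΔQ/ΔP)(P̄/Q̄) = (287/-27.54)(54.77/3119.5).

-0.18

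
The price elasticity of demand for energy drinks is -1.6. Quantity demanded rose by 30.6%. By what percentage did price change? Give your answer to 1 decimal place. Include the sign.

%ΔP ≈ %ΔQ / ε = (30.6%)/(-1.6) = -19.12%.

-19.1%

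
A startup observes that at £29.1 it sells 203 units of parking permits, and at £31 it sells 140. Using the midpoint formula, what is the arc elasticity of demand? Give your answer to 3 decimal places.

-5.810

ΔQ = 140 − 203 = -63; ΔP = 31 − 29.1 = 1.9.
Midpoints: P̄ = 30.05, Q̄ = 171.5.
ε = (ΔQ/ΔP)(P̄/Q̄) = (-63/1.9)(30.05/171.5).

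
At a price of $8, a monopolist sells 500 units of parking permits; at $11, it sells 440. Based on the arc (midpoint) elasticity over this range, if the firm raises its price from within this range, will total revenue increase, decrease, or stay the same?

Arc ε = (-60/3)(9.50/470.0) ≈ -0.404.
|ε| = 0.40 < 1, so demand is inelastic. A price rise therefore raises total revenue.

increase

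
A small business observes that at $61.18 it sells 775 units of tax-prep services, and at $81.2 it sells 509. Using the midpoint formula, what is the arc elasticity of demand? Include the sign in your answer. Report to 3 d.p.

-1.473

ΔQ = 509 − 775 = -266; ΔP = 81.2 − 61.18 = 20.02.
Midpoints: P̄ = 71.19, Q̄ = 642.0.
ε = (ΔQ/ΔP)(P̄/Q̄) = (-266/20.02)(71.19/642.0).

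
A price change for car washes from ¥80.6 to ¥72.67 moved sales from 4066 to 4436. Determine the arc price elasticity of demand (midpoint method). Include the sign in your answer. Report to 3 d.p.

-0.841

ΔQ = 4436 − 4066 = 370; ΔP = 72.67 − 80.6 = -7.93.
Midpoints: P̄ = 76.63, Q̄ = 4251.0.
ε = (ΔQ/ΔP)(P̄/Q̄) = (370/-7.93)(76.63/4251.0).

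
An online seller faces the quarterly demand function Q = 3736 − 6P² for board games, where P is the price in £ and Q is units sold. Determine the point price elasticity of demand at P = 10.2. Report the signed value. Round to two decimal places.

At P = 10.2, Q = 3111.760.
dQ/dP = −12P = -122.400.
ε = (dQ/dP)(P/Q) = (-122.400)(10.2/3111.760).
|ε| < 1, so demand is inelastic at this price.

-0.40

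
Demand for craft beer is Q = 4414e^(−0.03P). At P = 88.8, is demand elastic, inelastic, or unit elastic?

Q = 307.519, dQ/dP = -9.226.
ε = (dQ/dP)(P/Q) ≈ -2.664.
|ε| = 2.66 > 1.

elastic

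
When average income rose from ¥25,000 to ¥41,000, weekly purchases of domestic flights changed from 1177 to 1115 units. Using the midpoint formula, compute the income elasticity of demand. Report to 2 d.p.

-0.11

ΔQ = -62, ΔI = 16000. Midpoints: Ī = 33,000, Q̄ = 1146.0.
ε_I = (ΔQ/ΔI)(Ī/Q̄) = (-62/16000)(33000/1146.0).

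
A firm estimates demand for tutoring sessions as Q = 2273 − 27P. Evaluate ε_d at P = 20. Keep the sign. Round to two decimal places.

-0.31

At P = 20, Q = 1733.
dQ/dP = −27.
ε = (dQ/dP)(P/Q) = (-27)(20/1733).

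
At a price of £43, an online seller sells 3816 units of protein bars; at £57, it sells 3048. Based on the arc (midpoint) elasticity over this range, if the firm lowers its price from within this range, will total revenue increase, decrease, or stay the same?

Arc ε = (-768/14)(50.00/3432.0) ≈ -0.799.
|ε| = 0.80 < 1, so demand is inelastic. A price cut therefore reduces total revenue.

decrease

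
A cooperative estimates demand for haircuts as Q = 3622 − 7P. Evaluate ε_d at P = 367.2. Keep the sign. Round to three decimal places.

-2.444

At P = 367.2, Q = 1051.600.
dQ/dP = −7.
ε = (dQ/dP)(P/Q) = (-7)(367.2/1051.600).
|ε| > 1, so demand is elastic at this price.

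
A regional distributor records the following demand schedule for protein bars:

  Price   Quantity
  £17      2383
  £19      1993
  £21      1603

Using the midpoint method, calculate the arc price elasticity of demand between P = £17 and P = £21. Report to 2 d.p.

-1.86

At P = 17, Q = 2383; at P = 21, Q = 1603.
ΔQ = -780, ΔP = 4. Midpoints: P̄ = 19.00, Q̄ = 1993.0.
ε = (ΔQ/ΔP)(P̄/Q̄) = (-780/4)(19.00/1993.0).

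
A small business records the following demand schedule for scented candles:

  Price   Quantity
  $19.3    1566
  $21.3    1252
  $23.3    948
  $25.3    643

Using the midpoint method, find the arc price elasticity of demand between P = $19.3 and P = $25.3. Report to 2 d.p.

At P = 19.3, Q = 1566; at P = 25.3, Q = 643.
ΔQ = -923, ΔP = 6.0. Midpoints: P̄ = 22.30, Q̄ = 1104.5.
ε = (ΔQ/ΔP)(P̄/Q̄) = (-923/6.0)(22.30/1104.5).

-3.11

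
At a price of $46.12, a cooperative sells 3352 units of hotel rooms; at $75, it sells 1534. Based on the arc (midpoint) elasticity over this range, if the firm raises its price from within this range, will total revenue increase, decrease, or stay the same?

decrease

Arc ε = (-1818/28.88)(60.56/2443.0) ≈ -1.560.
|ε| = 1.56 > 1, so demand is elastic. A price rise therefore reduces total revenue.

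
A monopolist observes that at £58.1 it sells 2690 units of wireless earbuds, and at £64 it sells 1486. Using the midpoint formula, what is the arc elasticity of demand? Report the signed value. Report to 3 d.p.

-5.967

ΔQ = 1486 − 2690 = -1204; ΔP = 64 − 58.1 = 5.9.
Midpoints: P̄ = 61.05, Q̄ = 2088.0.
ε = (ΔQ/ΔP)(P̄/Q̄) = (-1204/5.9)(61.05/2088.0).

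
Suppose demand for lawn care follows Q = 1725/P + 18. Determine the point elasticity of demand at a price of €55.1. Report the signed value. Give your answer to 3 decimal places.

-0.635

At P = 55.1, Q = 49.307.
dQ/dP = −1725/P² = -0.568.
ε = (dQ/dP)(P/Q) = (-0.568)(55.1/49.307).
|ε| < 1, so demand is inelastic at this price.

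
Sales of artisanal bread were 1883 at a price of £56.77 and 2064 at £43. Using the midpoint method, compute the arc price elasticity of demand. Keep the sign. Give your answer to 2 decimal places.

-0.33

ΔQ = 2064 − 1883 = 181; ΔP = 43 − 56.77 = -13.77.
Midpoints: P̄ = 49.89, Q̄ = 1973.5.
ε = (ΔQ/ΔP)(P̄/Q̄) = (181/-13.77)(49.89/1973.5).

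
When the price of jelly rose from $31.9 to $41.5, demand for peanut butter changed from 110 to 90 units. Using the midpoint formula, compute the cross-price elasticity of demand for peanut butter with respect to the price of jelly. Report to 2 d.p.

ΔQ_x = 90 − 110 = -20; ΔP_y = 41.5 − 31.9 = 9.6.
Midpoints: P̄_y = 36.70, Q̄_x = 100.0.
ε_xy = (ΔQ_x/ΔP_y)(P̄_y/Q̄_x) = (-20/9.6)(36.70/100.0).
ε_xy < 0, so the goods are complements.

-0.76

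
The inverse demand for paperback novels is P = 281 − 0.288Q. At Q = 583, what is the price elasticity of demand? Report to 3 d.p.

At Q = 583, P = 281 − 0.288(583) = 113.10.
dP/dQ = −0.288, so dQ/dP = 1/(−0.288) = -3.472.
ε = (dQ/dP)(P/Q) = (-3.472)(113.10/583).

-0.674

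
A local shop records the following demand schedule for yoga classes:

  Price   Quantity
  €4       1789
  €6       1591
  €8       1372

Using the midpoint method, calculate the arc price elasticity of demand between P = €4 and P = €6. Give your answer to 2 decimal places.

At P = 4, Q = 1789; at P = 6, Q = 1591.
ΔQ = -198, ΔP = 2. Midpoints: P̄ = 5.00, Q̄ = 1690.0.
ε = (ΔQ/ΔP)(P̄/Q̄) = (-198/2)(5.00/1690.0).

-0.29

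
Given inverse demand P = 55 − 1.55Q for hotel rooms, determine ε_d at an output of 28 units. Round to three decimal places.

At Q = 28, P = 55 − 1.55(28) = 11.60.
dP/dQ = −1.55, so dQ/dP = 1/(−1.55) = -0.645.
ε = (dQ/dP)(P/Q) = (-0.645)(11.60/28).

-0.267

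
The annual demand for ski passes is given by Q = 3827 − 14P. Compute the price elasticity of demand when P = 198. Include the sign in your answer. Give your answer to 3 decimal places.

-2.627

At P = 198, Q = 1055.
dQ/dP = −14.
ε = (dQ/dP)(P/Q) = (-14)(198/1055).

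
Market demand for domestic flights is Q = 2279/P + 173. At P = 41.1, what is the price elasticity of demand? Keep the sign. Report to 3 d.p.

-0.243

At P = 41.1, Q = 228.450.
dQ/dP = −2279/P² = -1.349.
ε = (dQ/dP)(P/Q) = (-1.349)(41.1/228.450).
|ε| < 1, so demand is inelastic at this price.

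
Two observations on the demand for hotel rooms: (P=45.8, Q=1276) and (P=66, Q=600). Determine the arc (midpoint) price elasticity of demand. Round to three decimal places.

ΔQ = 600 − 1276 = -676; ΔP = 66 − 45.8 = 20.2.
Midpoints: P̄ = 55.90, Q̄ = 938.0.
ε = (ΔQ/ΔP)(P̄/Q̄) = (-676/20.2)(55.90/938.0).

-1.994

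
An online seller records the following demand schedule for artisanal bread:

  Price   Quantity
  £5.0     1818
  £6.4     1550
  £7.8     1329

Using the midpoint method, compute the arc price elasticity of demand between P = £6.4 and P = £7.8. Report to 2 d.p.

At P = 6.4, Q = 1550; at P = 7.8, Q = 1329.
ΔQ = -221, ΔP = 1.4. Midpoints: P̄ = 7.10, Q̄ = 1439.5.
ε = (ΔQ/ΔP)(P̄/Q̄) = (-221/1.4)(7.10/1439.5).

-0.78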